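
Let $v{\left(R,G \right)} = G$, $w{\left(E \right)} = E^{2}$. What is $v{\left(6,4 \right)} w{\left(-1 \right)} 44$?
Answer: $176$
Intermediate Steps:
$v{\left(6,4 \right)} w{\left(-1 \right)} 44 = 4 \left(-1\right)^{2} \cdot 44 = 4 \cdot 1 \cdot 44 = 4 \cdot 44 = 176$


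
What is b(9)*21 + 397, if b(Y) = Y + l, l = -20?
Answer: 166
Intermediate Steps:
b(Y) = -20 + Y (b(Y) = Y - 20 = -20 + Y)
b(9)*21 + 397 = (-20 + 9)*21 + 397 = -11*21 + 397 = -231 + 397 = 166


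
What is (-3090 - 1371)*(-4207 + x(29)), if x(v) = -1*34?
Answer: 18919101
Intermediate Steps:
x(v) = -34
(-3090 - 1371)*(-4207 + x(29)) = (-3090 - 1371)*(-4207 - 34) = -4461*(-4241) = 18919101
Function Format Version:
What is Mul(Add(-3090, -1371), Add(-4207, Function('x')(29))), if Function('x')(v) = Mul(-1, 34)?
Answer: 18919101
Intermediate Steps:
Function('x')(v) = -34
Mul(Add(-3090, -1371), Add(-4207, Function('x')(29))) = Mul(Add(-3090, -1371), Add(-4207, -34)) = Mul(-4461, -4241) = 18919101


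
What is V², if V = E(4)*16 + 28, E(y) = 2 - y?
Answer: 16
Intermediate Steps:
V = -4 (V = (2 - 1*4)*16 + 28 = (2 - 4)*16 + 28 = -2*16 + 28 = -32 + 28 = -4)
V² = (-4)² = 16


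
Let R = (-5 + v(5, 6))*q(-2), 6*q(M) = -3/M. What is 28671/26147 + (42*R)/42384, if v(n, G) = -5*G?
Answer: 803721761/738809632 ≈ 1.0879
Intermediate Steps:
q(M) = -1/(2*M) (q(M) = (-3/M)/6 = -1/(2*M))
R = -35/4 (R = (-5 - 5*6)*(-½/(-2)) = (-5 - 30)*(-½*(-½)) = -35*¼ = -35/4 ≈ -8.7500)
28671/26147 + (42*R)/42384 = 28671/26147 + (42*(-35/4))/42384 = 28671*(1/26147) - 735/2*1/42384 = 28671/26147 - 245/28256 = 803721761/738809632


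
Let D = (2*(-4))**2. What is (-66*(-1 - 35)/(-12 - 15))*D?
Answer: -5632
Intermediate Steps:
D = 64 (D = (-8)**2 = 64)
(-66*(-1 - 35)/(-12 - 15))*D = -66*(-1 - 35)/(-12 - 15)*64 = -(-2376)/(-27)*64 = -(-2376)*(-1)/27*64 = -66*4/3*64 = -88*64 = -5632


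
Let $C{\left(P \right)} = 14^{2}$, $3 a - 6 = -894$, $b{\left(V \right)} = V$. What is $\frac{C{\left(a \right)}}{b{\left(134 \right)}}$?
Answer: $\frac{98}{67} \approx 1.4627$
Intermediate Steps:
$a = -296$ ($a = 2 + \frac{1}{3} \left(-894\right) = 2 - 298 = -296$)
$C{\left(P \right)} = 196$
$\frac{C{\left(a \right)}}{b{\left(134 \right)}} = \frac{196}{134} = 196 \cdot \frac{1}{134} = \frac{98}{67}$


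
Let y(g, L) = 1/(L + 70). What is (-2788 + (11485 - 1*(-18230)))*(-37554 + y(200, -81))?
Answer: -11123409065/11 ≈ -1.0112e+9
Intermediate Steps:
y(g, L) = 1/(70 + L)
(-2788 + (11485 - 1*(-18230)))*(-37554 + y(200, -81)) = (-2788 + (11485 - 1*(-18230)))*(-37554 + 1/(70 - 81)) = (-2788 + (11485 + 18230))*(-37554 + 1/(-11)) = (-2788 + 29715)*(-37554 - 1/11) = 26927*(-413095/11) = -11123409065/11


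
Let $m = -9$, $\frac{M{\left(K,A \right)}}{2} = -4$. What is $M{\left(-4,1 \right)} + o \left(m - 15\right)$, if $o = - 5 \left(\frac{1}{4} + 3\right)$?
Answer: $382$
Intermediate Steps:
$M{\left(K,A \right)} = -8$ ($M{\left(K,A \right)} = 2 \left(-4\right) = -8$)
$o = - \frac{65}{4}$ ($o = - 5 \left(\frac{1}{4} + 3\right) = \left(-5\right) \frac{13}{4} = - \frac{65}{4} \approx -16.25$)
$M{\left(-4,1 \right)} + o \left(m - 15\right) = -8 - \frac{65 \left(-9 - 15\right)}{4} = -8 - -390 = -8 + 390 = 382$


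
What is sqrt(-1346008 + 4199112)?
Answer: 4*sqrt(178319) ≈ 1689.1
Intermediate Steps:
sqrt(-1346008 + 4199112) = sqrt(2853104) = 4*sqrt(178319)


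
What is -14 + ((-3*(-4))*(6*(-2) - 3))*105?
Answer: -18914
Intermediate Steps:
-14 + ((-3*(-4))*(6*(-2) - 3))*105 = -14 + (12*(-12 - 3))*105 = -14 + (12*(-15))*105 = -14 - 180*105 = -14 - 18900 = -18914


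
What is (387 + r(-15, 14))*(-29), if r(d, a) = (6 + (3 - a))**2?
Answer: -11948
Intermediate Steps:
r(d, a) = (9 - a)**2
(387 + r(-15, 14))*(-29) = (387 + (-9 + 14)**2)*(-29) = (387 + 5**2)*(-29) = (387 + 25)*(-29) = 412*(-29) = -11948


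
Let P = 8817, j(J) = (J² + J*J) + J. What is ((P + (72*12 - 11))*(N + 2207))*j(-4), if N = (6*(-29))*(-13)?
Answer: 1210026440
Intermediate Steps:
N = 2262 (N = -174*(-13) = 2262)
j(J) = J + 2*J² (j(J) = (J² + J²) + J = 2*J² + J = J + 2*J²)
((P + (72*12 - 11))*(N + 2207))*j(-4) = ((8817 + (72*12 - 11))*(2262 + 2207))*(-4*(1 + 2*(-4))) = ((8817 + (864 - 11))*4469)*(-4*(1 - 8)) = ((8817 + 853)*4469)*(-4*(-7)) = (9670*4469)*28 = 43215230*28 = 1210026440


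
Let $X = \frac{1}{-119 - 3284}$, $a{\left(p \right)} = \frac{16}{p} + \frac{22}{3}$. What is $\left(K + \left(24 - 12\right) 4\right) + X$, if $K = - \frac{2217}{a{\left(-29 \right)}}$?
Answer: $- \frac{559994867}{2007770} \approx -278.91$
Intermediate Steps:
$a{\left(p \right)} = \frac{22}{3} + \frac{16}{p}$ ($a{\left(p \right)} = \frac{16}{p} + 22 \cdot \frac{1}{3} = \frac{16}{p} + \frac{22}{3} = \frac{22}{3} + \frac{16}{p}$)
$K = - \frac{192879}{590}$ ($K = - \frac{2217}{\frac{22}{3} + \frac{16}{-29}} = - \frac{2217}{\frac{22}{3} + 16 \left(- \frac{1}{29}\right)} = - \frac{2217}{\frac{22}{3} - \frac{16}{29}} = - \frac{2217}{\frac{590}{87}} = \left(-2217\right) \frac{87}{590} = - \frac{192879}{590} \approx -326.91$)
$X = - \frac{1}{3403}$ ($X = \frac{1}{-3403} = - \frac{1}{3403} \approx -0.00029386$)
$\left(K + \left(24 - 12\right) 4\right) + X = \left(- \frac{192879}{590} + \left(24 - 12\right) 4\right) - \frac{1}{3403} = \left(- \frac{192879}{590} + 12 \cdot 4\right) - \frac{1}{3403} = \left(- \frac{192879}{590} + 48\right) - \frac{1}{3403} = - \frac{164559}{590} - \frac{1}{3403} = - \frac{559994867}{2007770}$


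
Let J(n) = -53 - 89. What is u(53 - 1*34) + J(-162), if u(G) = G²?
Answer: 219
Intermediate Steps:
J(n) = -142
u(53 - 1*34) + J(-162) = (53 - 1*34)² - 142 = (53 - 34)² - 142 = 19² - 142 = 361 - 142 = 219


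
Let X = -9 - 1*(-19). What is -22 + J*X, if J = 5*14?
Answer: 678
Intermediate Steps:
J = 70
X = 10 (X = -9 + 19 = 10)
-22 + J*X = -22 + 70*10 = -22 + 700 = 678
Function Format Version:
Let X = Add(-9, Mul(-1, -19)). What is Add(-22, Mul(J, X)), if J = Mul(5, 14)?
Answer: 678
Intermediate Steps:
J = 70
X = 10 (X = Add(-9, 19) = 10)
Add(-22, Mul(J, X)) = Add(-22, Mul(70, 10)) = Add(-22, 700) = 678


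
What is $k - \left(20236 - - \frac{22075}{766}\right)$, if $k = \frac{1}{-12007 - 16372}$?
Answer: $- \frac{440522989295}{21738314} \approx -20265.0$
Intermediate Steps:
$k = - \frac{1}{28379}$ ($k = \frac{1}{-28379} = - \frac{1}{28379} \approx -3.5237 \cdot 10^{-5}$)
$k - \left(20236 - - \frac{22075}{766}\right) = - \frac{1}{28379} - \left(20236 - - \frac{22075}{766}\right) = - \frac{1}{28379} - \left(20236 + \frac{22075}{766}\right) = - \frac{1}{28379} - \frac{15522851}{766} = - \frac{440522989295}{21738314}$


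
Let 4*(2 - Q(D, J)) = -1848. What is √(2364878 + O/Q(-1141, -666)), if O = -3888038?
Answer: √31709045266/116 ≈ 1535.1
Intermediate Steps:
Q(D, J) = 464 (Q(D, J) = 2 - ¼*(-1848) = 2 + 462 = 464)
√(2364878 + O/Q(-1141, -666)) = √(2364878 - 3888038/464) = √(2364878 - 3888038*1/464) = √(2364878 - 1944019/232) = √(546707677/232) = √31709045266/116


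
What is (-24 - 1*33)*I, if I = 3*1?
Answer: -171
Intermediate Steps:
I = 3
(-24 - 1*33)*I = (-24 - 1*33)*3 = (-24 - 33)*3 = -57*3 = -171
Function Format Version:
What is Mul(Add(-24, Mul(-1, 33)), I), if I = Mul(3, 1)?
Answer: -171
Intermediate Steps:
I = 3
Mul(Add(-24, Mul(-1, 33)), I) = Mul(Add(-24, Mul(-1, 33)), 3) = Mul(Add(-24, -33), 3) = Mul(-57, 3) = -171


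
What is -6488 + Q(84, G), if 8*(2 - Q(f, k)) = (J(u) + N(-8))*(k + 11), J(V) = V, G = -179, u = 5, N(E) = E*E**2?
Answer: -17133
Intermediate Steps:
N(E) = E**3
Q(f, k) = 5593/8 + 507*k/8 (Q(f, k) = 2 - (5 + (-8)**3)*(k + 11)/8 = 2 - (5 - 512)*(11 + k)/8 = 2 - (-507)*(11 + k)/8 = 2 - (-5577 - 507*k)/8 = 2 + (5577/8 + 507*k/8) = 5593/8 + 507*k/8)
-6488 + Q(84, G) = -6488 + (5593/8 + (507/8)*(-179)) = -6488 + (5593/8 - 90753/8) = -6488 - 10645 = -17133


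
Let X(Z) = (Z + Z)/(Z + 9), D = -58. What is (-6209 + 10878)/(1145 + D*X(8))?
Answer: 79373/18537 ≈ 4.2819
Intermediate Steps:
X(Z) = 2*Z/(9 + Z) (X(Z) = (2*Z)/(9 + Z) = 2*Z/(9 + Z))
(-6209 + 10878)/(1145 + D*X(8)) = (-6209 + 10878)/(1145 - 116*8/(9 + 8)) = 4669/(1145 - 116*8/17) = 4669/(1145 - 58*16/17) = 4669/(1145 - 928/17) = 4669/(18537/17) = 4669*(17/18537) = 79373/18537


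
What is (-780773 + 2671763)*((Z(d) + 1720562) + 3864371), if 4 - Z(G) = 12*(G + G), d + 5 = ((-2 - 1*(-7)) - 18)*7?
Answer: 10565416858590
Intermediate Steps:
d = -96 (d = -5 + ((-2 - 1*(-7)) - 18)*7 = -5 + ((-2 + 7) - 18)*7 = -5 + (5 - 18)*7 = -5 - 13*7 = -5 - 91 = -96)
Z(G) = 4 - 24*G (Z(G) = 4 - 12*(G + G) = 4 - 12*2*G = 4 - 24*G)
(-780773 + 2671763)*((Z(d) + 1720562) + 3864371) = (-780773 + 2671763)*(((4 - 24*(-96)) + 1720562) + 3864371) = 1890990*(((4 + 2304) + 1720562) + 3864371) = 1890990*((2308 + 1720562) + 3864371) = 1890990*(1722870 + 3864371) = 1890990*5587241 = 10565416858590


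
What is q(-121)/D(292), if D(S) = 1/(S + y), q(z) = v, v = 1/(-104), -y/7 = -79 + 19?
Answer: -89/13 ≈ -6.8462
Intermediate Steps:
y = 420 (y = -7*(-79 + 19) = -7*(-60) = 420)
v = -1/104 ≈ -0.0096154
q(z) = -1/104
D(S) = 1/(420 + S) (D(S) = 1/(S + 420) = 1/(420 + S))
q(-121)/D(292) = -1/(104*(1/(420 + 292))) = -1/(104*(1/712)) = -1/(104*1/712) = -1/104*712 = -89/13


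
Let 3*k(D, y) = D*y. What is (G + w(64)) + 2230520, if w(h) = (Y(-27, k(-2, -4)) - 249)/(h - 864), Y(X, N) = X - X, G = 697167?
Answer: 2342149849/800 ≈ 2.9277e+6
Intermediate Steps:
k(D, y) = D*y/3 (k(D, y) = (D*y)/3 = D*y/3)
Y(X, N) = 0
w(h) = -249/(-864 + h) (w(h) = (0 - 249)/(h - 864) = -249/(-864 + h))
(G + w(64)) + 2230520 = (697167 - 249/(-864 + 64)) + 2230520 = (697167 - 249/(-800)) + 2230520 = (697167 - 249*(-1/800)) + 2230520 = (697167 + 249/800) + 2230520 = 557733849/800 + 2230520 = 2342149849/800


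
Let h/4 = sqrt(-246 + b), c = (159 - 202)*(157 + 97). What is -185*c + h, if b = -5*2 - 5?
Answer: 2020570 + 12*I*sqrt(29) ≈ 2.0206e+6 + 64.622*I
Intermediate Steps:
c = -10922 (c = -43*254 = -10922)
b = -15 (b = -10 - 5 = -15)
h = 12*I*sqrt(29) (h = 4*sqrt(-246 - 15) = 4*sqrt(-261) = 4*(3*I*sqrt(29)) = 12*I*sqrt(29) ≈ 64.622*I)
-185*c + h = -185*(-10922) + 12*I*sqrt(29) = 2020570 + 12*I*sqrt(29)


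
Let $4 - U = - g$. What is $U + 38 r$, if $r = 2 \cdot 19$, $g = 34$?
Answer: $1482$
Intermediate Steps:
$U = 38$ ($U = 4 - \left(-1\right) 34 = 4 - -34 = 4 + 34 = 38$)
$r = 38$
$U + 38 r = 38 + 38 \cdot 38 = 38 + 1444 = 1482$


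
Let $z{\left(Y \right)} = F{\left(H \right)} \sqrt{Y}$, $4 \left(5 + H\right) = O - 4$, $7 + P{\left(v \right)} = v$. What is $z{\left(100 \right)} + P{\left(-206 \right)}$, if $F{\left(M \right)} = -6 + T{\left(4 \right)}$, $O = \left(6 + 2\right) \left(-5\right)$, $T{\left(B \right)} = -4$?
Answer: $-313$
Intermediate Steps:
$P{\left(v \right)} = -7 + v$
$O = -40$ ($O = 8 \left(-5\right) = -40$)
$H = -16$ ($H = -5 + \frac{-40 - 4}{4} = -5 + \frac{1}{4} \left(-44\right) = -5 - 11 = -16$)
$F{\left(M \right)} = -10$ ($F{\left(M \right)} = -6 - 4 = -10$)
$z{\left(Y \right)} = - 10 \sqrt{Y}$
$z{\left(100 \right)} + P{\left(-206 \right)} = - 10 \sqrt{100} - 213 = \left(-10\right) 10 - 213 = -100 - 213 = -313$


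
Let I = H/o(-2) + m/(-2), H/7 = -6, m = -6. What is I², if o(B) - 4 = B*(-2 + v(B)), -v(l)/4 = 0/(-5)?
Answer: 81/16 ≈ 5.0625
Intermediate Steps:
H = -42 (H = 7*(-6) = -42)
v(l) = 0 (v(l) = -0/(-5) = -0*(-1)/5 = -4*0 = 0)
o(B) = 4 - 2*B (o(B) = 4 + B*(-2 + 0) = 4 + B*(-2) = 4 - 2*B)
I = -9/4 (I = -42/(4 - 2*(-2)) - 6/(-2) = -42/(4 + 4) - 6*(-½) = -42/8 + 3 = -42*⅛ + 3 = -21/4 + 3 = -9/4 ≈ -2.2500)
I² = (-9/4)² = 81/16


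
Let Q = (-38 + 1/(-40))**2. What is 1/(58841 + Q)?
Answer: 1600/96459041 ≈ 1.6587e-5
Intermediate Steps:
Q = 2313441/1600 (Q = (-38 - 1/40)**2 = (-1521/40)**2 = 2313441/1600 ≈ 1445.9)
1/(58841 + Q) = 1/(58841 + 2313441/1600) = 1/(96459041/1600) = 1600/96459041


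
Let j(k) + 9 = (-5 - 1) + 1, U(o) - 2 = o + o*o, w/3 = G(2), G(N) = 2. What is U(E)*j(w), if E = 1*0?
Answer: -28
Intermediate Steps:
w = 6 (w = 3*2 = 6)
E = 0
U(o) = 2 + o + o² (U(o) = 2 + (o + o*o) = 2 + (o + o²) = 2 + o + o²)
j(k) = -14 (j(k) = -9 + ((-5 - 1) + 1) = -9 + (-6 + 1) = -9 - 5 = -14)
U(E)*j(w) = (2 + 0 + 0²)*(-14) = (2 + 0 + 0)*(-14) = 2*(-14) = -28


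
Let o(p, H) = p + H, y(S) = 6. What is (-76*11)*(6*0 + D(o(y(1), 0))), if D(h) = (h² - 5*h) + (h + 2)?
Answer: -11704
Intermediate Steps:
o(p, H) = H + p
D(h) = 2 + h² - 4*h (D(h) = (h² - 5*h) + (2 + h) = 2 + h² - 4*h)
(-76*11)*(6*0 + D(o(y(1), 0))) = (-76*11)*(6*0 + (2 + (0 + 6)² - 4*(0 + 6))) = -836*(0 + (2 + 6² - 4*6)) = -836*(0 + (2 + 36 - 24)) = -836*(0 + 14) = -836*14 = -11704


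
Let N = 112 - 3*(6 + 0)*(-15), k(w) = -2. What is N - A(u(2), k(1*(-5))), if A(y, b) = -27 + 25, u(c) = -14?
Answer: 384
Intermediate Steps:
A(y, b) = -2
N = 382 (N = 112 - 3*6*(-15) = 112 - 18*(-15) = 112 + 270 = 382)
N - A(u(2), k(1*(-5))) = 382 - 1*(-2) = 382 + 2 = 384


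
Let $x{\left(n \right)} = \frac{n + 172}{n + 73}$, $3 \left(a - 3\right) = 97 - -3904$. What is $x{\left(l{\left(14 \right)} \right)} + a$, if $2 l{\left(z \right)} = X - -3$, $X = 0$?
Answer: $\frac{598531}{447} \approx 1339.0$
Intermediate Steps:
$l{\left(z \right)} = \frac{3}{2}$ ($l{\left(z \right)} = \frac{0 - -3}{2} = \frac{0 + 3}{2} = \frac{1}{2} \cdot 3 = \frac{3}{2}$)
$a = \frac{4010}{3}$ ($a = 3 + \frac{97 - -3904}{3} = 3 + \frac{97 + 3904}{3} = 3 + \frac{1}{3} \cdot 4001 = 3 + \frac{4001}{3} = \frac{4010}{3} \approx 1336.7$)
$x{\left(n \right)} = \frac{172 + n}{73 + n}$
$x{\left(l{\left(14 \right)} \right)} + a = \frac{172 + \frac{3}{2}}{73 + \frac{3}{2}} + \frac{4010}{3} = \frac{1}{\frac{149}{2}} \cdot \frac{347}{2} + \frac{4010}{3} = \frac{2}{149} \cdot \frac{347}{2} + \frac{4010}{3} = \frac{347}{149} + \frac{4010}{3} = \frac{598531}{447}$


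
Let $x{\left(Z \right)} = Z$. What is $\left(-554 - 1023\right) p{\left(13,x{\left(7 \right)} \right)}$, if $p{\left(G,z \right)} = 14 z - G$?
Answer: $-134045$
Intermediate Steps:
$p{\left(G,z \right)} = - G + 14 z$
$\left(-554 - 1023\right) p{\left(13,x{\left(7 \right)} \right)} = \left(-554 - 1023\right) \left(\left(-1\right) 13 + 14 \cdot 7\right) = - 1577 \left(-13 + 98\right) = \left(-1577\right) 85 = -134045$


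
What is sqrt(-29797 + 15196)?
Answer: I*sqrt(14601) ≈ 120.83*I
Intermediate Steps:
sqrt(-29797 + 15196) = sqrt(-14601) = I*sqrt(14601)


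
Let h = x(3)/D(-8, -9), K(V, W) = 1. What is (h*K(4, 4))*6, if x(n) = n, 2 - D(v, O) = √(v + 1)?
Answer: 36/11 + 18*I*√7/11 ≈ 3.2727 + 4.3294*I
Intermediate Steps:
D(v, O) = 2 - √(1 + v) (D(v, O) = 2 - √(v + 1) = 2 - √(1 + v))
h = 3/(2 - I*√7) (h = 3/(2 - √(1 - 8)) = 3/(2 - √(-7)) = 3/(2 - I*√7) ≈ 0.54545 + 0.72157*I)
(h*K(4, 4))*6 = ((6/11 + 3*I*√7/11)*1)*6 = (6/11 + 3*I*√7/11)*6 = 36/11 + 18*I*√7/11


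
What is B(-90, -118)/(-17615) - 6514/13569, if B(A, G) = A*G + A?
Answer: -3963472/3677199 ≈ -1.0779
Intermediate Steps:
B(A, G) = A + A*G
B(-90, -118)/(-17615) - 6514/13569 = -90*(1 - 118)/(-17615) - 6514/13569 = -90*(-117)*(-1/17615) - 6514*1/13569 = 10530*(-1/17615) - 6514/13569 = -162/271 - 6514/13569 = -3963472/3677199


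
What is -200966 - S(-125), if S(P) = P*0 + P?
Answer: -200841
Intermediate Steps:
S(P) = P (S(P) = 0 + P = P)
-200966 - S(-125) = -200966 - 1*(-125) = -200966 + 125 = -200841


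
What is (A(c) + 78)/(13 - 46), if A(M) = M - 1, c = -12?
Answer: -65/33 ≈ -1.9697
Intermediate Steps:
A(M) = -1 + M
(A(c) + 78)/(13 - 46) = ((-1 - 12) + 78)/(13 - 46) = (-13 + 78)/(-33) = -1/33*65 = -65/33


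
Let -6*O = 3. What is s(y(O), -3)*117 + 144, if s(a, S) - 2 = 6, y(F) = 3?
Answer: 1080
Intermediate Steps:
O = -½ (O = -⅙*3 = -½ ≈ -0.50000)
s(a, S) = 8 (s(a, S) = 2 + 6 = 8)
s(y(O), -3)*117 + 144 = 8*117 + 144 = 936 + 144 = 1080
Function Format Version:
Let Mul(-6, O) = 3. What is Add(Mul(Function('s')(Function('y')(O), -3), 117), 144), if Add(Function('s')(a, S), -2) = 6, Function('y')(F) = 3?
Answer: 1080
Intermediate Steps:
O = Rational(-1, 2) (O = Mul(Rational(-1, 6), 3) = Rational(-1, 2) ≈ -0.50000)
Function('s')(a, S) = 8 (Function('s')(a, S) = Add(2, 6) = 8)
Add(Mul(Function('s')(Function('y')(O), -3), 117), 144) = Add(Mul(8, 117), 144) = Add(936, 144) = 1080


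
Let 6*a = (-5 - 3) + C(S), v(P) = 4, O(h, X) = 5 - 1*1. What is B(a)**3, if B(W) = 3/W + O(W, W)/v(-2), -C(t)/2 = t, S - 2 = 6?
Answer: 1/64 ≈ 0.015625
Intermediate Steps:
O(h, X) = 4 (O(h, X) = 5 - 1 = 4)
S = 8 (S = 2 + 6 = 8)
C(t) = -2*t
a = -4 (a = ((-5 - 3) - 2*8)/6 = (-8 - 16)/6 = (1/6)*(-24) = -4)
B(W) = 1 + 3/W (B(W) = 3/W + 4/4 = 3/W + 4*(1/4) = 3/W + 1 = 1 + 3/W)
B(a)**3 = ((3 - 4)/(-4))**3 = (-1/4*(-1))**3 = (1/4)**3 = 1/64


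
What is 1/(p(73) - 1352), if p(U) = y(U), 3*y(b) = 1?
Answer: -3/4055 ≈ -0.00073983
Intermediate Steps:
y(b) = ⅓ (y(b) = (⅓)*1 = ⅓)
p(U) = ⅓
1/(p(73) - 1352) = 1/(⅓ - 1352) = 1/(-4055/3) = -3/4055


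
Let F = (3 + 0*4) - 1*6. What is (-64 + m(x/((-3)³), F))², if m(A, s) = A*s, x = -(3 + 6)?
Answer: 4225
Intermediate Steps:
x = -9 (x = -1*9 = -9)
F = -3 (F = (3 + 0) - 6 = 3 - 6 = -3)
(-64 + m(x/((-3)³), F))² = (-64 - 9/((-3)³)*(-3))² = (-64 - 9/(-27)*(-3))² = (-64 - 9*(-1/27)*(-3))² = (-64 + (⅓)*(-3))² = (-64 - 1)² = (-65)² = 4225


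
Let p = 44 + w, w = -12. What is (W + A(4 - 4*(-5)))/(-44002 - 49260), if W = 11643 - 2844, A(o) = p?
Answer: -8831/93262 ≈ -0.094690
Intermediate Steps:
p = 32 (p = 44 - 12 = 32)
A(o) = 32
W = 8799
(W + A(4 - 4*(-5)))/(-44002 - 49260) = (8799 + 32)/(-44002 - 49260) = 8831/(-93262) = 8831*(-1/93262) = -8831/93262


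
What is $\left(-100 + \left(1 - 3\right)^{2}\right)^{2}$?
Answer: $9216$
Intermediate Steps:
$\left(-100 + \left(1 - 3\right)^{2}\right)^{2} = \left(-100 + \left(-2\right)^{2}\right)^{2} = \left(-100 + 4\right)^{2} = \left(-96\right)^{2} = 9216$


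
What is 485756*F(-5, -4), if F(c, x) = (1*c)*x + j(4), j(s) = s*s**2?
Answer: 40803504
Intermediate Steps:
j(s) = s**3
F(c, x) = 64 + c*x (F(c, x) = (1*c)*x + 4**3 = c*x + 64 = 64 + c*x)
485756*F(-5, -4) = 485756*(64 - 5*(-4)) = 485756*(64 + 20) = 485756*84 = 40803504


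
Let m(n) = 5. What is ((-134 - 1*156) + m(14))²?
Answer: 81225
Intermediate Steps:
((-134 - 1*156) + m(14))² = ((-134 - 1*156) + 5)² = ((-134 - 156) + 5)² = (-290 + 5)² = (-285)² = 81225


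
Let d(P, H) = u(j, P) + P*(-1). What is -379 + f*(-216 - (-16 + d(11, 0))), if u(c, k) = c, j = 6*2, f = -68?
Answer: 13289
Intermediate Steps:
j = 12
d(P, H) = 12 - P (d(P, H) = 12 + P*(-1) = 12 - P)
-379 + f*(-216 - (-16 + d(11, 0))) = -379 - 68*(-216 - (-16 + (12 - 1*11))) = -379 - 68*(-216 - (-16 + (12 - 11))) = -379 - 68*(-216 - (-16 + 1)) = -379 - 68*(-216 - 1*(-15)) = -379 - 68*(-216 + 15) = -379 - 68*(-201) = -379 + 13668 = 13289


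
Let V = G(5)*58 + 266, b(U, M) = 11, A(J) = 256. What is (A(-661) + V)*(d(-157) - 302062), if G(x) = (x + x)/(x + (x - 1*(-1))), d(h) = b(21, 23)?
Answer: -1909566422/11 ≈ -1.7360e+8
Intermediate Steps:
d(h) = 11
G(x) = 2*x/(1 + 2*x) (G(x) = (2*x)/(x + (x + 1)) = (2*x)/(x + (1 + x)) = (2*x)/(1 + 2*x) = 2*x/(1 + 2*x))
V = 3506/11 (V = (2*5/(1 + 2*5))*58 + 266 = (2*5/(1 + 10))*58 + 266 = (2*5/11)*58 + 266 = (2*5*(1/11))*58 + 266 = (10/11)*58 + 266 = 580/11 + 266 = 3506/11 ≈ 318.73)
(A(-661) + V)*(d(-157) - 302062) = (256 + 3506/11)*(11 - 302062) = (6322/11)*(-302051) = -1909566422/11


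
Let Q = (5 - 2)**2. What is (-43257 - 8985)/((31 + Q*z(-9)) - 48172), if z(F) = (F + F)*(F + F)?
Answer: 17414/15075 ≈ 1.1552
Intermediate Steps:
z(F) = 4*F**2 (z(F) = (2*F)*(2*F) = 4*F**2)
Q = 9 (Q = 3**2 = 9)
(-43257 - 8985)/((31 + Q*z(-9)) - 48172) = (-43257 - 8985)/((31 + 9*(4*(-9)**2)) - 48172) = -52242/((31 + 9*(4*81)) - 48172) = -52242/((31 + 9*324) - 48172) = -52242/((31 + 2916) - 48172) = -52242/(2947 - 48172) = -52242/(-45225) = -52242*(-1/45225) = 17414/15075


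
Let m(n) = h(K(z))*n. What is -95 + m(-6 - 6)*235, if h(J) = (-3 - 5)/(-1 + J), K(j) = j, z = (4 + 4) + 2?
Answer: 7235/3 ≈ 2411.7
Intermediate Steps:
z = 10 (z = 8 + 2 = 10)
h(J) = -8/(-1 + J)
m(n) = -8*n/9 (m(n) = (-8/(-1 + 10))*n = (-8/9)*n = (-8*⅑)*n = -8*n/9)
-95 + m(-6 - 6)*235 = -95 - 8*(-6 - 6)/9*235 = -95 - 8/9*(-12)*235 = -95 + (32/3)*235 = -95 + 7520/3 = 7235/3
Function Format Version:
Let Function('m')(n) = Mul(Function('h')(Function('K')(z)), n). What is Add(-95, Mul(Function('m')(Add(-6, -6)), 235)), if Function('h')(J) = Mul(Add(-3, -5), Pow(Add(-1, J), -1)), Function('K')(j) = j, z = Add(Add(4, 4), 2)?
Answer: Rational(7235, 3) ≈ 2411.7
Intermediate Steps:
z = 10 (z = Add(8, 2) = 10)
Function('h')(J) = Mul(-8, Pow(Add(-1, J), -1))
Function('m')(n) = Mul(Rational(-8, 9), n) (Function('m')(n) = Mul(Mul(-8, Pow(Add(-1, 10), -1)), n) = Mul(Mul(-8, Pow(9, -1)), n) = Mul(Mul(-8, Rational(1, 9)), n) = Mul(Rational(-8, 9), n))
Add(-95, Mul(Function('m')(Add(-6, -6)), 235)) = Add(-95, Mul(Mul(Rational(-8, 9), Add(-6, -6)), 235)) = Add(-95, Mul(Mul(Rational(-8, 9), -12), 235)) = Add(-95, Mul(Rational(32, 3), 235)) = Add(-95, Rational(7520, 3)) = Rational(7235, 3)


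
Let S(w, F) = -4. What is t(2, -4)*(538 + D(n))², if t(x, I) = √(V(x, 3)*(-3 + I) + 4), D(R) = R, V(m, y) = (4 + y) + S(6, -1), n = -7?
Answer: 281961*I*√17 ≈ 1.1626e+6*I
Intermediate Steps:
V(m, y) = y (V(m, y) = (4 + y) - 4 = y)
t(x, I) = √(-5 + 3*I) (t(x, I) = √(3*(-3 + I) + 4) = √((-9 + 3*I) + 4) = √(-5 + 3*I))
t(2, -4)*(538 + D(n))² = √(-5 + 3*(-4))*(538 - 7)² = √(-5 - 12)*531² = √(-17)*281961 = (I*√17)*281961 = 281961*I*√17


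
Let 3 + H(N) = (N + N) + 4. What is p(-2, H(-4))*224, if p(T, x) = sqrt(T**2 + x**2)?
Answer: 224*sqrt(53) ≈ 1630.7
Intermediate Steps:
H(N) = 1 + 2*N (H(N) = -3 + ((N + N) + 4) = -3 + (2*N + 4) = -3 + (4 + 2*N) = 1 + 2*N)
p(-2, H(-4))*224 = sqrt((-2)**2 + (1 + 2*(-4))**2)*224 = sqrt(4 + (1 - 8)**2)*224 = sqrt(4 + (-7)**2)*224 = sqrt(4 + 49)*224 = sqrt(53)*224 = 224*sqrt(53)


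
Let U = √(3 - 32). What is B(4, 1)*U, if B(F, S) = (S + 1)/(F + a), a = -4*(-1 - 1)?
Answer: I*√29/6 ≈ 0.89753*I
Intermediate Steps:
U = I*√29 (U = √(-29) = I*√29 ≈ 5.3852*I)
a = 8 (a = -4*(-2) = 8)
B(F, S) = (1 + S)/(8 + F) (B(F, S) = (S + 1)/(F + 8) = (1 + S)/(8 + F))
B(4, 1)*U = ((1 + 1)/(8 + 4))*(I*√29) = (2/12)*(I*√29) = ((1/12)*2)*(I*√29) = (I*√29)/6 = I*√29/6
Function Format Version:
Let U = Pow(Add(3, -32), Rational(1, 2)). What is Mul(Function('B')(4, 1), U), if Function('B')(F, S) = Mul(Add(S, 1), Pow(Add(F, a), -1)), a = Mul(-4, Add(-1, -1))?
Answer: Mul(Rational(1, 6), I, Pow(29, Rational(1, 2))) ≈ Mul(0.89753, I)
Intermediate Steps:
U = Mul(I, Pow(29, Rational(1, 2))) (U = Pow(-29, Rational(1, 2)) = Mul(I, Pow(29, Rational(1, 2))) ≈ Mul(5.3852, I))
a = 8 (a = Mul(-4, -2) = 8)
Function('B')(F, S) = Mul(Pow(Add(8, F), -1), Add(1, S)) (Function('B')(F, S) = Mul(Add(S, 1), Pow(Add(F, 8), -1)) = Mul(Add(1, S), Pow(Add(8, F), -1)) = Mul(Pow(Add(8, F), -1), Add(1, S)))
Mul(Function('B')(4, 1), U) = Mul(Mul(Pow(Add(8, 4), -1), Add(1, 1)), Mul(I, Pow(29, Rational(1, 2)))) = Mul(Mul(Pow(12, -1), 2), Mul(I, Pow(29, Rational(1, 2)))) = Mul(Mul(Rational(1, 12), 2), Mul(I, Pow(29, Rational(1, 2)))) = Mul(Rational(1, 6), Mul(I, Pow(29, Rational(1, 2)))) = Mul(Rational(1, 6), I, Pow(29, Rational(1, 2)))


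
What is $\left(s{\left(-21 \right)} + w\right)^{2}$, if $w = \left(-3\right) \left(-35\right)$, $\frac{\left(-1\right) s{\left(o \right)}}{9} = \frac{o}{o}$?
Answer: $9216$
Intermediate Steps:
$s{\left(o \right)} = -9$ ($s{\left(o \right)} = - 9 \frac{o}{o} = \left(-9\right) 1 = -9$)
$w = 105$
$\left(s{\left(-21 \right)} + w\right)^{2} = \left(-9 + 105\right)^{2} = 96^{2} = 9216$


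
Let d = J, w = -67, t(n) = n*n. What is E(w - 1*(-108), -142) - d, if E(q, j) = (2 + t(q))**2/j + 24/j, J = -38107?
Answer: 2578681/142 ≈ 18160.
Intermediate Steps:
t(n) = n**2
d = -38107
E(q, j) = 24/j + (2 + q**2)**2/j (E(q, j) = (2 + q**2)**2/j + 24/j = 24/j + (2 + q**2)**2/j)
E(w - 1*(-108), -142) - d = (24 + (2 + (-67 - 1*(-108))**2)**2)/(-142) - 1*(-38107) = -(24 + (2 + (-67 + 108)**2)**2)/142 + 38107 = -(24 + (2 + 41**2)**2)/142 + 38107 = -(24 + (2 + 1681)**2)/142 + 38107 = -(24 + 1683**2)/142 + 38107 = -(24 + 2832489)/142 + 38107 = -1/142*2832513 + 38107 = -2832513/142 + 38107 = 2578681/142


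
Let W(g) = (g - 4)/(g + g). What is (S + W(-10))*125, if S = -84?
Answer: -20825/2 ≈ -10413.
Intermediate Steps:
W(g) = (-4 + g)/(2*g) (W(g) = (-4 + g)/((2*g)) = (-4 + g)*(1/(2*g)) = (-4 + g)/(2*g))
(S + W(-10))*125 = (-84 + (½)*(-4 - 10)/(-10))*125 = (-84 + (½)*(-⅒)*(-14))*125 = (-84 + 7/10)*125 = -833/10*125 = -20825/2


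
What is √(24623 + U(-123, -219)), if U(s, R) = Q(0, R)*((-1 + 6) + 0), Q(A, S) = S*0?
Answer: √24623 ≈ 156.92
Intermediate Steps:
Q(A, S) = 0
U(s, R) = 0 (U(s, R) = 0*((-1 + 6) + 0) = 0*(5 + 0) = 0*5 = 0)
√(24623 + U(-123, -219)) = √(24623 + 0) = √24623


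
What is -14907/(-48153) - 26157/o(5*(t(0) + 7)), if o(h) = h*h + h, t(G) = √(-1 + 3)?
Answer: -7753191496/335706665 + 1857147*√2/292810 ≈ -14.125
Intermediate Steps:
t(G) = √2
o(h) = h + h² (o(h) = h² + h = h + h²)
-14907/(-48153) - 26157/o(5*(t(0) + 7)) = -14907/(-48153) - 26157*1/(5*(1 + 5*(√2 + 7))*(√2 + 7)) = -14907*(-1/48153) - 26157*1/(5*(1 + 5*(7 + √2))*(7 + √2)) = 4969/16051 - 26157*1/((1 + (35 + 5*√2))*(35 + 5*√2)) = 4969/16051 - 26157*1/((35 + 5*√2)*(36 + 5*√2)) = 4969/16051 - 26157/((35 + 5*√2)*(36 + 5*√2))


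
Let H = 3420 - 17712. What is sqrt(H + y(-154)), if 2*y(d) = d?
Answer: I*sqrt(14369) ≈ 119.87*I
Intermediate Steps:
y(d) = d/2
H = -14292
sqrt(H + y(-154)) = sqrt(-14292 + (1/2)*(-154)) = sqrt(-14292 - 77) = sqrt(-14369) = I*sqrt(14369)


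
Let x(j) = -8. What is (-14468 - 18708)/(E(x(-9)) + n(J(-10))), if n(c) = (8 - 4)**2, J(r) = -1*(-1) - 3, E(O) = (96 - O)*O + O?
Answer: 4147/103 ≈ 40.262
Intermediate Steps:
E(O) = O + O*(96 - O) (E(O) = O*(96 - O) + O = O + O*(96 - O))
J(r) = -2 (J(r) = 1 - 3 = -2)
n(c) = 16 (n(c) = 4**2 = 16)
(-14468 - 18708)/(E(x(-9)) + n(J(-10))) = (-14468 - 18708)/(-8*(97 - 1*(-8)) + 16) = -33176/(-8*(97 + 8) + 16) = -33176/(-8*105 + 16) = -33176/(-840 + 16) = -33176/(-824) = -33176*(-1/824) = 4147/103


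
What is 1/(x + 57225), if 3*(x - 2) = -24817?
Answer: 3/146864 ≈ 2.0427e-5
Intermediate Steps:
x = -24811/3 (x = 2 + (1/3)*(-24817) = 2 - 24817/3 = -24811/3 ≈ -8270.3)
1/(x + 57225) = 1/(-24811/3 + 57225) = 1/(146864/3) = 3/146864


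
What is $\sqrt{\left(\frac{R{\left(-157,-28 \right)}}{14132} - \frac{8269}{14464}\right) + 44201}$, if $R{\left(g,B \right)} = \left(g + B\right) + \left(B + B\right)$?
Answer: $\frac{\sqrt{1803476290836134582}}{6387664} \approx 210.24$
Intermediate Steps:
$R{\left(g,B \right)} = g + 3 B$ ($R{\left(g,B \right)} = \left(B + g\right) + 2 B = g + 3 B$)
$\sqrt{\left(\frac{R{\left(-157,-28 \right)}}{14132} - \frac{8269}{14464}\right) + 44201} = \sqrt{\left(\frac{-157 + 3 \left(-28\right)}{14132} - \frac{8269}{14464}\right) + 44201} = \sqrt{\left(\left(-157 - 84\right) \frac{1}{14132} - \frac{8269}{14464}\right) + 44201} = \sqrt{\left(\left(-241\right) \frac{1}{14132} - \frac{8269}{14464}\right) + 44201} = \sqrt{\left(- \frac{241}{14132} - \frac{8269}{14464}\right) + 44201} = \sqrt{- \frac{30085833}{51101312} + 44201} = \sqrt{\frac{2258699005879}{51101312}} = \frac{\sqrt{1803476290836134582}}{6387664}$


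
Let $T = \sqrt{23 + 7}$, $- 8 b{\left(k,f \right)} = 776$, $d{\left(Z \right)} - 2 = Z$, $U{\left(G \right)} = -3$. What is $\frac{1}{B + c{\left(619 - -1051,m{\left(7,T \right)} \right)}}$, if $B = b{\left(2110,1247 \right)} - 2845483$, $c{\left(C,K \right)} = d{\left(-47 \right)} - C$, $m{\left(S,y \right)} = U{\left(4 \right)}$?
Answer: $- \frac{1}{2847295} \approx -3.5121 \cdot 10^{-7}$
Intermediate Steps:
$d{\left(Z \right)} = 2 + Z$
$b{\left(k,f \right)} = -97$ ($b{\left(k,f \right)} = \left(- \frac{1}{8}\right) 776 = -97$)
$T = \sqrt{30} \approx 5.4772$
$m{\left(S,y \right)} = -3$
$c{\left(C,K \right)} = -45 - C$ ($c{\left(C,K \right)} = \left(2 - 47\right) - C = -45 - C$)
$B = -2845580$ ($B = -97 - 2845483 = -2845580$)
$\frac{1}{B + c{\left(619 - -1051,m{\left(7,T \right)} \right)}} = \frac{1}{-2845580 - \left(664 + 1051\right)} = \frac{1}{-2845580 - 1715} = \frac{1}{-2847295} = - \frac{1}{2847295}$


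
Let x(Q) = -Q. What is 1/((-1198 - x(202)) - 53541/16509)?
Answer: -5503/5498835 ≈ -0.0010008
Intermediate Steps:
1/((-1198 - x(202)) - 53541/16509) = 1/((-1198 - (-1)*202) - 53541/16509) = 1/((-1198 - 1*(-202)) - 53541*1/16509) = 1/((-1198 + 202) - 17847/5503) = 1/(-996 - 17847/5503) = 1/(-5498835/5503) = -5503/5498835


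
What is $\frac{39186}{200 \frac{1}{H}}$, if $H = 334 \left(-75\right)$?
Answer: $- \frac{9816093}{2} \approx -4.908 \cdot 10^{6}$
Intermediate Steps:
$H = -25050$
$\frac{39186}{200 \frac{1}{H}} = \frac{39186}{200 \frac{1}{-25050}} = \frac{39186}{200 \left(- \frac{1}{25050}\right)} = \frac{39186}{- \frac{4}{501}} = 39186 \left(- \frac{501}{4}\right) = - \frac{9816093}{2}$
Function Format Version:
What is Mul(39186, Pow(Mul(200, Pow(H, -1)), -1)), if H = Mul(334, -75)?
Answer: Rational(-9816093, 2) ≈ -4.9080e+6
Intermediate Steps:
H = -25050
Mul(39186, Pow(Mul(200, Pow(H, -1)), -1)) = Mul(39186, Pow(Mul(200, Pow(-25050, -1)), -1)) = Mul(39186, Pow(Mul(200, Rational(-1, 25050)), -1)) = Mul(39186, Pow(Rational(-4, 501), -1)) = Mul(39186, Rational(-501, 4)) = Rational(-9816093, 2)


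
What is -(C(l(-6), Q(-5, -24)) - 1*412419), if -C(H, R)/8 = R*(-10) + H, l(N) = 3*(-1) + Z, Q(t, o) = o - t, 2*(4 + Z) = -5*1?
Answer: 413863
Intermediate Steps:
Z = -13/2 (Z = -4 + (-5*1)/2 = -4 + (½)*(-5) = -4 - 5/2 = -13/2 ≈ -6.5000)
l(N) = -19/2 (l(N) = 3*(-1) - 13/2 = -3 - 13/2 = -19/2)
C(H, R) = -8*H + 80*R (C(H, R) = -8*(R*(-10) + H) = -8*(-10*R + H) = -8*(H - 10*R) = -8*H + 80*R)
-(C(l(-6), Q(-5, -24)) - 1*412419) = -((-8*(-19/2) + 80*(-24 - 1*(-5))) - 1*412419) = -((76 + 80*(-24 + 5)) - 412419) = -((76 + 80*(-19)) - 412419) = -((76 - 1520) - 412419) = -(-1444 - 412419) = -1*(-413863) = 413863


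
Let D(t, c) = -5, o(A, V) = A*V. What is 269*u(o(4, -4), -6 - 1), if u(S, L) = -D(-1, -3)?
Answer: 1345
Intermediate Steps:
u(S, L) = 5 (u(S, L) = -1*(-5) = 5)
269*u(o(4, -4), -6 - 1) = 269*5 = 1345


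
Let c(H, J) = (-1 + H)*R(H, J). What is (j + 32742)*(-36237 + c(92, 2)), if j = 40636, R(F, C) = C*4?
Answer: -2605579402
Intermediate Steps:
R(F, C) = 4*C
c(H, J) = 4*J*(-1 + H) (c(H, J) = (-1 + H)*(4*J) = 4*J*(-1 + H))
(j + 32742)*(-36237 + c(92, 2)) = (40636 + 32742)*(-36237 + 4*2*(-1 + 92)) = 73378*(-36237 + 4*2*91) = 73378*(-36237 + 728) = 73378*(-35509) = -2605579402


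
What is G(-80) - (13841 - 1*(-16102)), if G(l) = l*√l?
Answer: -29943 - 320*I*√5 ≈ -29943.0 - 715.54*I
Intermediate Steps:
G(l) = l^(3/2)
G(-80) - (13841 - 1*(-16102)) = (-80)^(3/2) - (13841 - 1*(-16102)) = -320*I*√5 - (13841 + 16102) = -320*I*√5 - 1*29943 = -320*I*√5 - 29943 = -29943 - 320*I*√5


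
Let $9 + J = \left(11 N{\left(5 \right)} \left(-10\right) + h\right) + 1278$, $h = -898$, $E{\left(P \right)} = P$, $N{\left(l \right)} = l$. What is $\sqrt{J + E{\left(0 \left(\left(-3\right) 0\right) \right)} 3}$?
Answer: $i \sqrt{179} \approx 13.379 i$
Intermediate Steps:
$J = -179$ ($J = -9 + \left(\left(11 \cdot 5 \left(-10\right) - 898\right) + 1278\right) = -9 + \left(\left(55 \left(-10\right) - 898\right) + 1278\right) = -9 + \left(\left(-550 - 898\right) + 1278\right) = -9 + \left(-1448 + 1278\right) = -9 - 170 = -179$)
$\sqrt{J + E{\left(0 \left(\left(-3\right) 0\right) \right)} 3} = \sqrt{-179 + 0 \left(\left(-3\right) 0\right) 3} = \sqrt{-179 + 0 \cdot 0 \cdot 3} = \sqrt{-179 + 0 \cdot 3} = \sqrt{-179 + 0} = \sqrt{-179} = i \sqrt{179}$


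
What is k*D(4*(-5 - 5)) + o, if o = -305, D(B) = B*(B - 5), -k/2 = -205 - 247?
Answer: 1626895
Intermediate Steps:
k = 904 (k = -2*(-205 - 247) = -2*(-452) = 904)
D(B) = B*(-5 + B)
k*D(4*(-5 - 5)) + o = 904*((4*(-5 - 5))*(-5 + 4*(-5 - 5))) - 305 = 904*((4*(-10))*(-5 + 4*(-10))) - 305 = 904*(-40*(-5 - 40)) - 305 = 904*(-40*(-45)) - 305 = 904*1800 - 305 = 1627200 - 305 = 1626895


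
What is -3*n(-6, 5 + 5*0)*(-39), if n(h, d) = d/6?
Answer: 195/2 ≈ 97.500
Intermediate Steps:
n(h, d) = d/6 (n(h, d) = d*(⅙) = d/6)
-3*n(-6, 5 + 5*0)*(-39) = -(5 + 5*0)/2*(-39) = -(5 + 0)/2*(-39) = -5/2*(-39) = 195/2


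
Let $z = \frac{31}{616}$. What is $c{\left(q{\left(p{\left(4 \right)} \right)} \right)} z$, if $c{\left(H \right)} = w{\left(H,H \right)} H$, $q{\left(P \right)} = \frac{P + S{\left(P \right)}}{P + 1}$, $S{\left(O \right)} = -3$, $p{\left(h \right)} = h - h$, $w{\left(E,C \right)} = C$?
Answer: $\frac{279}{616} \approx 0.45292$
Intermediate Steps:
$z = \frac{31}{616}$ ($z = 31 \cdot \frac{1}{616} = \frac{31}{616} \approx 0.050325$)
$p{\left(h \right)} = 0$
$q{\left(P \right)} = \frac{-3 + P}{1 + P}$ ($q{\left(P \right)} = \frac{P - 3}{P + 1} = \frac{-3 + P}{1 + P}$)
$c{\left(H \right)} = H^{2}$ ($c{\left(H \right)} = H H = H^{2}$)
$c{\left(q{\left(p{\left(4 \right)} \right)} \right)} z = \left(\frac{-3 + 0}{1 + 0}\right)^{2} \cdot \frac{31}{616} = \left(1^{-1} \left(-3\right)\right)^{2} \cdot \frac{31}{616} = \left(1 \left(-3\right)\right)^{2} \cdot \frac{31}{616} = \left(-3\right)^{2} \cdot \frac{31}{616} = 9 \cdot \frac{31}{616} = \frac{279}{616}$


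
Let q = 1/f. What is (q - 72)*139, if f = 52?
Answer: -520277/52 ≈ -10005.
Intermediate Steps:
q = 1/52 ≈ 0.019231
(q - 72)*139 = (1/52 - 72)*139 = -3743/52*139 = -520277/52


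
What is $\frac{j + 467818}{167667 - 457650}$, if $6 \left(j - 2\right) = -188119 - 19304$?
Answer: $- \frac{288833}{193322} \approx -1.4941$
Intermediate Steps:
$j = - \frac{69137}{2}$ ($j = 2 + \frac{-188119 - 19304}{6} = 2 + \frac{1}{6} \left(-207423\right) = 2 - \frac{69141}{2} = - \frac{69137}{2} \approx -34569.0$)
$\frac{j + 467818}{167667 - 457650} = \frac{- \frac{69137}{2} + 467818}{167667 - 457650} = \frac{866499}{2 \left(-289983\right)} = \frac{866499}{2} \left(- \frac{1}{289983}\right) = - \frac{288833}{193322}$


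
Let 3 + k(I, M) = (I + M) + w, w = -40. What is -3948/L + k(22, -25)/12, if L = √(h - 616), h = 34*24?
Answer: -23/6 - 987*√2/5 ≈ -283.00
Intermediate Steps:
h = 816
L = 10*√2 (L = √(816 - 616) = √200 = 10*√2 ≈ 14.142)
k(I, M) = -43 + I + M (k(I, M) = -3 + ((I + M) - 40) = -3 + (-40 + I + M) = -43 + I + M)
-3948/L + k(22, -25)/12 = -3948*√2/20 + (-43 + 22 - 25)/12 = -987*√2/5 - 46*1/12 = -987*√2/5 - 23/6 = -23/6 - 987*√2/5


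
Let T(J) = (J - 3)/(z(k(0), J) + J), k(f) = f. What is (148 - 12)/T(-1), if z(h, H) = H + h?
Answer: 68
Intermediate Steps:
T(J) = (-3 + J)/(2*J) (T(J) = (J - 3)/((J + 0) + J) = (-3 + J)/(J + J) = (-3 + J)/((2*J)) = (-3 + J)*(1/(2*J)) = (-3 + J)/(2*J))
(148 - 12)/T(-1) = (148 - 12)/(((½)*(-3 - 1)/(-1))) = 136/(((½)*(-1)*(-4))) = 136/2 = 136*(½) = 68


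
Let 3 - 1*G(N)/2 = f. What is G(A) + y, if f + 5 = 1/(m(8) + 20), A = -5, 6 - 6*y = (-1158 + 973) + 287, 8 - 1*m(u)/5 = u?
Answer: -⅒ ≈ -0.10000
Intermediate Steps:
m(u) = 40 - 5*u
y = -16 (y = 1 - ((-1158 + 973) + 287)/6 = 1 - (-185 + 287)/6 = 1 - ⅙*102 = 1 - 17 = -16)
f = -99/20 (f = -5 + 1/((40 - 5*8) + 20) = -5 + 1/((40 - 40) + 20) = -5 + 1/(0 + 20) = -5 + 1/20 = -99/20 ≈ -4.9500)
G(N) = 159/10 (G(N) = 6 - 2*(-99/20) = 6 + 99/10 = 159/10)
G(A) + y = 159/10 - 16 = -⅒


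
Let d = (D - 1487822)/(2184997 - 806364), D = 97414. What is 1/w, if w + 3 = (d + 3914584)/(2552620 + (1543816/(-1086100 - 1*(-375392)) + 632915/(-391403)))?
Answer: -244731321692120098080799/358884482458462423700013 ≈ -0.68192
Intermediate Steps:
d = -1390408/1378633 (d = (97414 - 1487822)/(2184997 - 806364) = -1390408/1378633 ≈ -1.0085)
w = -358884482458462423700013/244731321692120098080799 (w = -3 + (-1390408/1378633 + 3914584)/(2552620 + (1543816/(-1086100 - 1*(-375392)) + 632915/(-391403))) = -3 + 5396773293264/(1378633*(2552620 + (1543816/(-1086100 + 375392) + 632915*(-1/391403)))) = -3 + 5396773293264/(1378633*(2552620 + (1543816/(-710708) - 632915/391403))) = -3 + 5396773293264/(1378633*(2552620 + (1543816*(-1/710708) - 632915/391403))) = -3 + 5396773293264/(1378633*(2552620 + (-385954/177677 - 632915/391403))) = -3 + 5396773293264/(1378633*(2552620 - 263517991917/69543310831)) = -3 + 5396773293264/(1378633*(177517382575435303/69543310831)) = -3 + (5396773293264/1378633)*(69543310831/177517382575435303) = -3 + 375309482617897870542384/244731321692120098080799 = -358884482458462423700013/244731321692120098080799 ≈ -1.4664)
1/w = 1/(-358884482458462423700013/244731321692120098080799) = -244731321692120098080799/358884482458462423700013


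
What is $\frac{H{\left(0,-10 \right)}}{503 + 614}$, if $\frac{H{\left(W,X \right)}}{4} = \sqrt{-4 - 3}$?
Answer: $\frac{4 i \sqrt{7}}{1117} \approx 0.0094745 i$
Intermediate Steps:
$H{\left(W,X \right)} = 4 i \sqrt{7}$ ($H{\left(W,X \right)} = 4 \sqrt{-4 - 3} = 4 \sqrt{-7} = 4 i \sqrt{7}$)
$\frac{H{\left(0,-10 \right)}}{503 + 614} = \frac{4 i \sqrt{7}}{503 + 614} = \frac{4 i \sqrt{7}}{1117}$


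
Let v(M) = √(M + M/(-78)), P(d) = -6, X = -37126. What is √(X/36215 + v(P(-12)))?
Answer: √(-227223557210 + 17049840925*I*√1001)/470795 ≈ 0.8988 + 1.3539*I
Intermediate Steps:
v(M) = √6006*√M/78 (v(M) = √(M + M*(-1/78)) = √(M - M/78) = √(77*M/78) = √6006*√M/78)
√(X/36215 + v(P(-12))) = √(-37126/36215 + √6006*√(-6)/78) = √(-37126*1/36215 + √6006*(I*√6)/78) = √(-37126/36215 + I*√1001/13)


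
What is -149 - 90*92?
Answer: -8429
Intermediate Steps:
-149 - 90*92 = -149 - 8280 = -8429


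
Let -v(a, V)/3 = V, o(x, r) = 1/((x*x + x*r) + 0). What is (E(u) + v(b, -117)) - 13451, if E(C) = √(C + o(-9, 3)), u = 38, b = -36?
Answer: -13100 + √12318/18 ≈ -13094.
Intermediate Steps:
o(x, r) = 1/(x² + r*x) (o(x, r) = 1/((x² + r*x) + 0) = 1/(x² + r*x))
v(a, V) = -3*V
E(C) = √(1/54 + C) (E(C) = √(C + 1/((-9)*(3 - 9))) = √(C - ⅑/(-6)) = √(C - ⅑*(-⅙)) = √(C + 1/54) = √(1/54 + C))
(E(u) + v(b, -117)) - 13451 = (√(6 + 324*38)/18 - 3*(-117)) - 13451 = (√(6 + 12312)/18 + 351) - 13451 = (√12318/18 + 351) - 13451 = (351 + √12318/18) - 13451 = -13100 + √12318/18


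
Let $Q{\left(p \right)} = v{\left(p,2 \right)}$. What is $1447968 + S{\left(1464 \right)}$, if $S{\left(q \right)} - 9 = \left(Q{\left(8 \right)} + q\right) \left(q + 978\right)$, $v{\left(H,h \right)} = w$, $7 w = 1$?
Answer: $\frac{35163897}{7} \approx 5.0234 \cdot 10^{6}$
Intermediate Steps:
$w = \frac{1}{7}$ ($w = \frac{1}{7} \cdot 1 = \frac{1}{7} \approx 0.14286$)
$v{\left(H,h \right)} = \frac{1}{7}$
$Q{\left(p \right)} = \frac{1}{7}$
$S{\left(q \right)} = 9 + \left(978 + q\right) \left(\frac{1}{7} + q\right)$ ($S{\left(q \right)} = 9 + \left(\frac{1}{7} + q\right) \left(q + 978\right) = 9 + \left(\frac{1}{7} + q\right) \left(978 + q\right) = 9 + \left(978 + q\right) \left(\frac{1}{7} + q\right)$)
$1447968 + S{\left(1464 \right)} = 1447968 + \left(\frac{1041}{7} + 1464^{2} + \frac{6847}{7} \cdot 1464\right) = 1447968 + \left(\frac{1041}{7} + 2143296 + \frac{10024008}{7}\right) = 1447968 + \frac{25028121}{7} = \frac{35163897}{7}$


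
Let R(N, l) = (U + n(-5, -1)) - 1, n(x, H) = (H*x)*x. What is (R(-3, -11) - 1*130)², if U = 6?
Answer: 22500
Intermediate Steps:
n(x, H) = H*x²
R(N, l) = -20 (R(N, l) = (6 - 1*(-5)²) - 1 = (6 - 1*25) - 1 = (6 - 25) - 1 = -19 - 1 = -20)
(R(-3, -11) - 1*130)² = (-20 - 1*130)² = (-20 - 130)² = (-150)² = 22500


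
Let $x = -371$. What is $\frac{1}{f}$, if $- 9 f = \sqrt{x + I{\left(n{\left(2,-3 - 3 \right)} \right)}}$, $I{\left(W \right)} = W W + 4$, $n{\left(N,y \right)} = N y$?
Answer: $\frac{9 i \sqrt{223}}{223} \approx 0.60268 i$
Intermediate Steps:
$I{\left(W \right)} = 4 + W^{2}$ ($I{\left(W \right)} = W^{2} + 4 = 4 + W^{2}$)
$f = - \frac{i \sqrt{223}}{9}$ ($f = - \frac{\sqrt{-371 + \left(4 + \left(2 \left(-3 - 3\right)\right)^{2}\right)}}{9} = - \frac{\sqrt{-371 + \left(4 + \left(2 \left(-6\right)\right)^{2}\right)}}{9} = - \frac{\sqrt{-371 + \left(4 + \left(-12\right)^{2}\right)}}{9} = - \frac{\sqrt{-371 + \left(4 + 144\right)}}{9} = - \frac{\sqrt{-371 + 148}}{9} = - \frac{\sqrt{-223}}{9} = - \frac{i \sqrt{223}}{9} \approx - 1.6592 i$)
$\frac{1}{f} = \frac{1}{\left(- \frac{1}{9}\right) i \sqrt{223}} = \frac{9 i \sqrt{223}}{223}$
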